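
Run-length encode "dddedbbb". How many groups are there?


Input: dddedbbb
Scanning for consecutive runs:
  Group 1: 'd' x 3 (positions 0-2)
  Group 2: 'e' x 1 (positions 3-3)
  Group 3: 'd' x 1 (positions 4-4)
  Group 4: 'b' x 3 (positions 5-7)
Total groups: 4

4


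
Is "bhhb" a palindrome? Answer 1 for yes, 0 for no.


Input: bhhb
Reversed: bhhb
  Compare pos 0 ('b') with pos 3 ('b'): match
  Compare pos 1 ('h') with pos 2 ('h'): match
Result: palindrome

1


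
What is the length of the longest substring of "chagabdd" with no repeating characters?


Input: "chagabdd"
Sliding window (track last position of each char):
  Position 0 ('c'): window [0,0] length 1 -- new best
  Position 1 ('h'): window [0,1] length 2 -- new best
  Position 2 ('a'): window [0,2] length 3 -- new best
  Position 3 ('g'): window [0,3] length 4 -- new best
  Position 4 ('a'): repeat (last at 2), move window start to 3
  Position 4 ('a'): window [3,4] length 2
  Position 5 ('b'): window [3,5] length 3
  Position 6 ('d'): window [3,6] length 4
  Position 7 ('d'): repeat (last at 6), move window start to 7
  Position 7 ('d'): window [7,7] length 1
Longest substring with no repeats: "chag" with length 4

4


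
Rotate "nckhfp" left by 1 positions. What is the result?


Input: "nckhfp", rotate left by 1
First 1 characters: "n"
Remaining characters: "ckhfp"
Concatenate remaining + first: "ckhfp" + "n" = "ckhfpn"

ckhfpn


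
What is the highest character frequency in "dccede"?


Input: dccede
Character counts:
  'c': 2
  'd': 2
  'e': 2
Maximum frequency: 2

2


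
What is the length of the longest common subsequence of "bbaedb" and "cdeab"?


LCS of "bbaedb" and "cdeab"
DP table:
           c    d    e    a    b
      0    0    0    0    0    0
  b   0    0    0    0    0    1
  b   0    0    0    0    0    1
  a   0    0    0    0    1    1
  e   0    0    0    1    1    1
  d   0    0    1    1    1    1
  b   0    0    1    1    1    2
LCS length = dp[6][5] = 2

2


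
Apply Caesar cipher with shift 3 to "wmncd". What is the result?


Caesar cipher: shift "wmncd" by 3
  'w' (pos 22) + 3 = pos 25 = 'z'
  'm' (pos 12) + 3 = pos 15 = 'p'
  'n' (pos 13) + 3 = pos 16 = 'q'
  'c' (pos 2) + 3 = pos 5 = 'f'
  'd' (pos 3) + 3 = pos 6 = 'g'
Result: zpqfg

zpqfg


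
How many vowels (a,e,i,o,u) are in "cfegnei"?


Input: cfegnei
Checking each character:
  'c' at position 0: consonant
  'f' at position 1: consonant
  'e' at position 2: vowel (running total: 1)
  'g' at position 3: consonant
  'n' at position 4: consonant
  'e' at position 5: vowel (running total: 2)
  'i' at position 6: vowel (running total: 3)
Total vowels: 3

3


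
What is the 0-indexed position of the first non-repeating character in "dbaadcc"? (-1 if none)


Input: dbaadcc
Character frequencies:
  'a': 2
  'b': 1
  'c': 2
  'd': 2
Scanning left to right for freq == 1:
  Position 0 ('d'): freq=2, skip
  Position 1 ('b'): unique! => answer = 1

1


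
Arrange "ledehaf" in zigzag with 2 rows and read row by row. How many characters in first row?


Zigzag "ledehaf" into 2 rows:
Placing characters:
  'l' => row 0
  'e' => row 1
  'd' => row 0
  'e' => row 1
  'h' => row 0
  'a' => row 1
  'f' => row 0
Rows:
  Row 0: "ldhf"
  Row 1: "eea"
First row length: 4

4


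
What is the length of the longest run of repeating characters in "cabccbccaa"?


Input: "cabccbccaa"
Scanning for longest run:
  Position 1 ('a'): new char, reset run to 1
  Position 2 ('b'): new char, reset run to 1
  Position 3 ('c'): new char, reset run to 1
  Position 4 ('c'): continues run of 'c', length=2
  Position 5 ('b'): new char, reset run to 1
  Position 6 ('c'): new char, reset run to 1
  Position 7 ('c'): continues run of 'c', length=2
  Position 8 ('a'): new char, reset run to 1
  Position 9 ('a'): continues run of 'a', length=2
Longest run: 'c' with length 2

2


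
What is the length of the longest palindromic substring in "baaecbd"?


Input: "baaecbd"
Checking substrings for palindromes:
  [1:3] "aa" (len 2) => palindrome
Longest palindromic substring: "aa" with length 2

2


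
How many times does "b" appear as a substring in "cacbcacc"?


Searching for "b" in "cacbcacc"
Scanning each position:
  Position 0: "c" => no
  Position 1: "a" => no
  Position 2: "c" => no
  Position 3: "b" => MATCH
  Position 4: "c" => no
  Position 5: "a" => no
  Position 6: "c" => no
  Position 7: "c" => no
Total occurrences: 1

1


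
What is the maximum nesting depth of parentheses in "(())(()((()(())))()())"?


Input: "(())(()((()(())))()())"
Tracking depth:
  Position 0 '(': depth becomes 1
  Position 1 '(': depth becomes 2
  Position 2 ')': depth becomes 1
  Position 3 ')': depth becomes 0
  Position 4 '(': depth becomes 1
  Position 5 '(': depth becomes 2
  Position 6 ')': depth becomes 1
  Position 7 '(': depth becomes 2
  Position 8 '(': depth becomes 3
  Position 9 '(': depth becomes 4
  Position 10 ')': depth becomes 3
  Position 11 '(': depth becomes 4
  Position 12 '(': depth becomes 5
  Position 13 ')': depth becomes 4
  Position 14 ')': depth becomes 3
  Position 15 ')': depth becomes 2
  Position 16 ')': depth becomes 1
  Position 17 '(': depth becomes 2
  Position 18 ')': depth becomes 1
  Position 19 '(': depth becomes 2
  Position 20 ')': depth becomes 1
  Position 21 ')': depth becomes 0
Maximum depth reached: 5

5


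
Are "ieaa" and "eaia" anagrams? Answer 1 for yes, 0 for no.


Strings: "ieaa", "eaia"
Sorted first:  aaei
Sorted second: aaei
Sorted forms match => anagrams

1


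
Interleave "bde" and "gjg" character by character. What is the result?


Interleaving "bde" and "gjg":
  Position 0: 'b' from first, 'g' from second => "bg"
  Position 1: 'd' from first, 'j' from second => "dj"
  Position 2: 'e' from first, 'g' from second => "eg"
Result: bgdjeg

bgdjeg


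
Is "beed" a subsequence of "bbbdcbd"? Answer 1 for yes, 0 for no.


Check if "beed" is a subsequence of "bbbdcbd"
Greedy scan:
  Position 0 ('b'): matches sub[0] = 'b'
  Position 1 ('b'): no match needed
  Position 2 ('b'): no match needed
  Position 3 ('d'): no match needed
  Position 4 ('c'): no match needed
  Position 5 ('b'): no match needed
  Position 6 ('d'): no match needed
Only matched 1/4 characters => not a subsequence

0


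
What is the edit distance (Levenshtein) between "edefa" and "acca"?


Computing edit distance: "edefa" -> "acca"
DP table:
           a    c    c    a
      0    1    2    3    4
  e   1    1    2    3    4
  d   2    2    2    3    4
  e   3    3    3    3    4
  f   4    4    4    4    4
  a   5    4    5    5    4
Edit distance = dp[5][4] = 4

4


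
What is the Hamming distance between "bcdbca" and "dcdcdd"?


Comparing "bcdbca" and "dcdcdd" position by position:
  Position 0: 'b' vs 'd' => differ
  Position 1: 'c' vs 'c' => same
  Position 2: 'd' vs 'd' => same
  Position 3: 'b' vs 'c' => differ
  Position 4: 'c' vs 'd' => differ
  Position 5: 'a' vs 'd' => differ
Total differences (Hamming distance): 4

4


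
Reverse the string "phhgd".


Input: phhgd
Reading characters right to left:
  Position 4: 'd'
  Position 3: 'g'
  Position 2: 'h'
  Position 1: 'h'
  Position 0: 'p'
Reversed: dghhp

dghhp


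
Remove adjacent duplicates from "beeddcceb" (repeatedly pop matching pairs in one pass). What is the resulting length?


Input: beeddcceb
Stack-based adjacent duplicate removal:
  Read 'b': push. Stack: b
  Read 'e': push. Stack: be
  Read 'e': matches stack top 'e' => pop. Stack: b
  Read 'd': push. Stack: bd
  Read 'd': matches stack top 'd' => pop. Stack: b
  Read 'c': push. Stack: bc
  Read 'c': matches stack top 'c' => pop. Stack: b
  Read 'e': push. Stack: be
  Read 'b': push. Stack: beb
Final stack: "beb" (length 3)

3


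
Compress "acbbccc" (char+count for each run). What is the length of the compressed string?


Input: acbbccc
Runs:
  'a' x 1 => "a1"
  'c' x 1 => "c1"
  'b' x 2 => "b2"
  'c' x 3 => "c3"
Compressed: "a1c1b2c3"
Compressed length: 8

8


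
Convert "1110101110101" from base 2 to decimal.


Input: "1110101110101" in base 2
Positional expansion:
  Digit '1' (value 1) x 2^12 = 4096
  Digit '1' (value 1) x 2^11 = 2048
  Digit '1' (value 1) x 2^10 = 1024
  Digit '0' (value 0) x 2^9 = 0
  Digit '1' (value 1) x 2^8 = 256
  Digit '0' (value 0) x 2^7 = 0
  Digit '1' (value 1) x 2^6 = 64
  Digit '1' (value 1) x 2^5 = 32
  Digit '1' (value 1) x 2^4 = 16
  Digit '0' (value 0) x 2^3 = 0
  Digit '1' (value 1) x 2^2 = 4
  Digit '0' (value 0) x 2^1 = 0
  Digit '1' (value 1) x 2^0 = 1
Sum = 7541

7541


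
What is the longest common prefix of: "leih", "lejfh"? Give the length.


Words: leih, lejfh
  Position 0: all 'l' => match
  Position 1: all 'e' => match
  Position 2: ('i', 'j') => mismatch, stop
LCP = "le" (length 2)

2


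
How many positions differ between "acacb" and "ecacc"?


Comparing "acacb" and "ecacc" position by position:
  Position 0: 'a' vs 'e' => DIFFER
  Position 1: 'c' vs 'c' => same
  Position 2: 'a' vs 'a' => same
  Position 3: 'c' vs 'c' => same
  Position 4: 'b' vs 'c' => DIFFER
Positions that differ: 2

2


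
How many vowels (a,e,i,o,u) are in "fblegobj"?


Input: fblegobj
Checking each character:
  'f' at position 0: consonant
  'b' at position 1: consonant
  'l' at position 2: consonant
  'e' at position 3: vowel (running total: 1)
  'g' at position 4: consonant
  'o' at position 5: vowel (running total: 2)
  'b' at position 6: consonant
  'j' at position 7: consonant
Total vowels: 2

2


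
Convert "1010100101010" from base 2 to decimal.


Input: "1010100101010" in base 2
Positional expansion:
  Digit '1' (value 1) x 2^12 = 4096
  Digit '0' (value 0) x 2^11 = 0
  Digit '1' (value 1) x 2^10 = 1024
  Digit '0' (value 0) x 2^9 = 0
  Digit '1' (value 1) x 2^8 = 256
  Digit '0' (value 0) x 2^7 = 0
  Digit '0' (value 0) x 2^6 = 0
  Digit '1' (value 1) x 2^5 = 32
  Digit '0' (value 0) x 2^4 = 0
  Digit '1' (value 1) x 2^3 = 8
  Digit '0' (value 0) x 2^2 = 0
  Digit '1' (value 1) x 2^1 = 2
  Digit '0' (value 0) x 2^0 = 0
Sum = 5418

5418


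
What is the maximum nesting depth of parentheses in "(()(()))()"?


Input: "(()(()))()"
Tracking depth:
  Position 0 '(': depth becomes 1
  Position 1 '(': depth becomes 2
  Position 2 ')': depth becomes 1
  Position 3 '(': depth becomes 2
  Position 4 '(': depth becomes 3
  Position 5 ')': depth becomes 2
  Position 6 ')': depth becomes 1
  Position 7 ')': depth becomes 0
  Position 8 '(': depth becomes 1
  Position 9 ')': depth becomes 0
Maximum depth reached: 3

3


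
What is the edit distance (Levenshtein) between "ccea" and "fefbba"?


Computing edit distance: "ccea" -> "fefbba"
DP table:
           f    e    f    b    b    a
      0    1    2    3    4    5    6
  c   1    1    2    3    4    5    6
  c   2    2    2    3    4    5    6
  e   3    3    2    3    4    5    6
  a   4    4    3    3    4    5    5
Edit distance = dp[4][6] = 5

5


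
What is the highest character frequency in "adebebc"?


Input: adebebc
Character counts:
  'a': 1
  'b': 2
  'c': 1
  'd': 1
  'e': 2
Maximum frequency: 2

2


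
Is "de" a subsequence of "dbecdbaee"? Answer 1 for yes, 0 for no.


Check if "de" is a subsequence of "dbecdbaee"
Greedy scan:
  Position 0 ('d'): matches sub[0] = 'd'
  Position 1 ('b'): no match needed
  Position 2 ('e'): matches sub[1] = 'e'
  Position 3 ('c'): no match needed
  Position 4 ('d'): no match needed
  Position 5 ('b'): no match needed
  Position 6 ('a'): no match needed
  Position 7 ('e'): no match needed
  Position 8 ('e'): no match needed
All 2 characters matched => is a subsequence

1


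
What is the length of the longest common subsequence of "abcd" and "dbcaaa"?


LCS of "abcd" and "dbcaaa"
DP table:
           d    b    c    a    a    a
      0    0    0    0    0    0    0
  a   0    0    0    0    1    1    1
  b   0    0    1    1    1    1    1
  c   0    0    1    2    2    2    2
  d   0    1    1    2    2    2    2
LCS length = dp[4][6] = 2

2


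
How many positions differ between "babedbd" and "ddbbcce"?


Comparing "babedbd" and "ddbbcce" position by position:
  Position 0: 'b' vs 'd' => DIFFER
  Position 1: 'a' vs 'd' => DIFFER
  Position 2: 'b' vs 'b' => same
  Position 3: 'e' vs 'b' => DIFFER
  Position 4: 'd' vs 'c' => DIFFER
  Position 5: 'b' vs 'c' => DIFFER
  Position 6: 'd' vs 'e' => DIFFER
Positions that differ: 6

6


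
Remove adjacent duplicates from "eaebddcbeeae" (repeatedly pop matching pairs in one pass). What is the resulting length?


Input: eaebddcbeeae
Stack-based adjacent duplicate removal:
  Read 'e': push. Stack: e
  Read 'a': push. Stack: ea
  Read 'e': push. Stack: eae
  Read 'b': push. Stack: eaeb
  Read 'd': push. Stack: eaebd
  Read 'd': matches stack top 'd' => pop. Stack: eaeb
  Read 'c': push. Stack: eaebc
  Read 'b': push. Stack: eaebcb
  Read 'e': push. Stack: eaebcbe
  Read 'e': matches stack top 'e' => pop. Stack: eaebcb
  Read 'a': push. Stack: eaebcba
  Read 'e': push. Stack: eaebcbae
Final stack: "eaebcbae" (length 8)

8


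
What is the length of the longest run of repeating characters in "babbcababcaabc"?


Input: "babbcababcaabc"
Scanning for longest run:
  Position 1 ('a'): new char, reset run to 1
  Position 2 ('b'): new char, reset run to 1
  Position 3 ('b'): continues run of 'b', length=2
  Position 4 ('c'): new char, reset run to 1
  Position 5 ('a'): new char, reset run to 1
  Position 6 ('b'): new char, reset run to 1
  Position 7 ('a'): new char, reset run to 1
  Position 8 ('b'): new char, reset run to 1
  Position 9 ('c'): new char, reset run to 1
  Position 10 ('a'): new char, reset run to 1
  Position 11 ('a'): continues run of 'a', length=2
  Position 12 ('b'): new char, reset run to 1
  Position 13 ('c'): new char, reset run to 1
Longest run: 'b' with length 2

2


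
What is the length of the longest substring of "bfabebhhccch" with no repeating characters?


Input: "bfabebhhccch"
Sliding window (track last position of each char):
  Position 0 ('b'): window [0,0] length 1 -- new best
  Position 1 ('f'): window [0,1] length 2 -- new best
  Position 2 ('a'): window [0,2] length 3 -- new best
  Position 3 ('b'): repeat (last at 0), move window start to 1
  Position 3 ('b'): window [1,3] length 3
  Position 4 ('e'): window [1,4] length 4 -- new best
  Position 5 ('b'): repeat (last at 3), move window start to 4
  Position 5 ('b'): window [4,5] length 2
  Position 6 ('h'): window [4,6] length 3
  Position 7 ('h'): repeat (last at 6), move window start to 7
  Position 7 ('h'): window [7,7] length 1
  Position 8 ('c'): window [7,8] length 2
  Position 9 ('c'): repeat (last at 8), move window start to 9
  Position 9 ('c'): window [9,9] length 1
  Position 10 ('c'): repeat (last at 9), move window start to 10
  Position 10 ('c'): window [10,10] length 1
  Position 11 ('h'): window [10,11] length 2
Longest substring with no repeats: "fabe" with length 4

4


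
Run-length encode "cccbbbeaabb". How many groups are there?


Input: cccbbbeaabb
Scanning for consecutive runs:
  Group 1: 'c' x 3 (positions 0-2)
  Group 2: 'b' x 3 (positions 3-5)
  Group 3: 'e' x 1 (positions 6-6)
  Group 4: 'a' x 2 (positions 7-8)
  Group 5: 'b' x 2 (positions 9-10)
Total groups: 5

5


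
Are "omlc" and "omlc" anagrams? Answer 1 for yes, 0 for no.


Strings: "omlc", "omlc"
Sorted first:  clmo
Sorted second: clmo
Sorted forms match => anagrams

1


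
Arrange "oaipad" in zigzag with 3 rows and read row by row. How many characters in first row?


Zigzag "oaipad" into 3 rows:
Placing characters:
  'o' => row 0
  'a' => row 1
  'i' => row 2
  'p' => row 1
  'a' => row 0
  'd' => row 1
Rows:
  Row 0: "oa"
  Row 1: "apd"
  Row 2: "i"
First row length: 2

2


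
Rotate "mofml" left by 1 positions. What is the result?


Input: "mofml", rotate left by 1
First 1 characters: "m"
Remaining characters: "ofml"
Concatenate remaining + first: "ofml" + "m" = "ofmlm"

ofmlm


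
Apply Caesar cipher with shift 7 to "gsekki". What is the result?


Caesar cipher: shift "gsekki" by 7
  'g' (pos 6) + 7 = pos 13 = 'n'
  's' (pos 18) + 7 = pos 25 = 'z'
  'e' (pos 4) + 7 = pos 11 = 'l'
  'k' (pos 10) + 7 = pos 17 = 'r'
  'k' (pos 10) + 7 = pos 17 = 'r'
  'i' (pos 8) + 7 = pos 15 = 'p'
Result: nzlrrp

nzlrrp


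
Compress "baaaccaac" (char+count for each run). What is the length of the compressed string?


Input: baaaccaac
Runs:
  'b' x 1 => "b1"
  'a' x 3 => "a3"
  'c' x 2 => "c2"
  'a' x 2 => "a2"
  'c' x 1 => "c1"
Compressed: "b1a3c2a2c1"
Compressed length: 10

10


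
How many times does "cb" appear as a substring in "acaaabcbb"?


Searching for "cb" in "acaaabcbb"
Scanning each position:
  Position 0: "ac" => no
  Position 1: "ca" => no
  Position 2: "aa" => no
  Position 3: "aa" => no
  Position 4: "ab" => no
  Position 5: "bc" => no
  Position 6: "cb" => MATCH
  Position 7: "bb" => no
Total occurrences: 1

1


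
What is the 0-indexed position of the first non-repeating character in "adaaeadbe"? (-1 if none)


Input: adaaeadbe
Character frequencies:
  'a': 4
  'b': 1
  'd': 2
  'e': 2
Scanning left to right for freq == 1:
  Position 0 ('a'): freq=4, skip
  Position 1 ('d'): freq=2, skip
  Position 2 ('a'): freq=4, skip
  Position 3 ('a'): freq=4, skip
  Position 4 ('e'): freq=2, skip
  Position 5 ('a'): freq=4, skip
  Position 6 ('d'): freq=2, skip
  Position 7 ('b'): unique! => answer = 7

7


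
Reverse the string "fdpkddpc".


Input: fdpkddpc
Reading characters right to left:
  Position 7: 'c'
  Position 6: 'p'
  Position 5: 'd'
  Position 4: 'd'
  Position 3: 'k'
  Position 2: 'p'
  Position 1: 'd'
  Position 0: 'f'
Reversed: cpddkpdf

cpddkpdf


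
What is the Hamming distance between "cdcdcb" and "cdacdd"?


Comparing "cdcdcb" and "cdacdd" position by position:
  Position 0: 'c' vs 'c' => same
  Position 1: 'd' vs 'd' => same
  Position 2: 'c' vs 'a' => differ
  Position 3: 'd' vs 'c' => differ
  Position 4: 'c' vs 'd' => differ
  Position 5: 'b' vs 'd' => differ
Total differences (Hamming distance): 4

4


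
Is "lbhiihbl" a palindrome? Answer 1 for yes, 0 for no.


Input: lbhiihbl
Reversed: lbhiihbl
  Compare pos 0 ('l') with pos 7 ('l'): match
  Compare pos 1 ('b') with pos 6 ('b'): match
  Compare pos 2 ('h') with pos 5 ('h'): match
  Compare pos 3 ('i') with pos 4 ('i'): match
Result: palindrome

1


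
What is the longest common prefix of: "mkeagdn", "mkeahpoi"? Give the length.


Words: mkeagdn, mkeahpoi
  Position 0: all 'm' => match
  Position 1: all 'k' => match
  Position 2: all 'e' => match
  Position 3: all 'a' => match
  Position 4: ('g', 'h') => mismatch, stop
LCP = "mkea" (length 4)

4


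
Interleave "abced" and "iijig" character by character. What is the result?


Interleaving "abced" and "iijig":
  Position 0: 'a' from first, 'i' from second => "ai"
  Position 1: 'b' from first, 'i' from second => "bi"
  Position 2: 'c' from first, 'j' from second => "cj"
  Position 3: 'e' from first, 'i' from second => "ei"
  Position 4: 'd' from first, 'g' from second => "dg"
Result: aibicjeidg

aibicjeidg


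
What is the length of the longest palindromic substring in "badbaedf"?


Input: "badbaedf"
Checking substrings for palindromes:
  No multi-char palindromic substrings found
Longest palindromic substring: "b" with length 1

1


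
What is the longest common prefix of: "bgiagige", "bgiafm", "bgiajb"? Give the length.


Words: bgiagige, bgiafm, bgiajb
  Position 0: all 'b' => match
  Position 1: all 'g' => match
  Position 2: all 'i' => match
  Position 3: all 'a' => match
  Position 4: ('g', 'f', 'j') => mismatch, stop
LCP = "bgia" (length 4)

4


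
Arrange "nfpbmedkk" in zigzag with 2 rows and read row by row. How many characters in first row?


Zigzag "nfpbmedkk" into 2 rows:
Placing characters:
  'n' => row 0
  'f' => row 1
  'p' => row 0
  'b' => row 1
  'm' => row 0
  'e' => row 1
  'd' => row 0
  'k' => row 1
  'k' => row 0
Rows:
  Row 0: "npmdk"
  Row 1: "fbek"
First row length: 5

5


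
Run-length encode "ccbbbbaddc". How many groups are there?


Input: ccbbbbaddc
Scanning for consecutive runs:
  Group 1: 'c' x 2 (positions 0-1)
  Group 2: 'b' x 4 (positions 2-5)
  Group 3: 'a' x 1 (positions 6-6)
  Group 4: 'd' x 2 (positions 7-8)
  Group 5: 'c' x 1 (positions 9-9)
Total groups: 5

5


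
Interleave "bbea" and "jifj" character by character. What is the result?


Interleaving "bbea" and "jifj":
  Position 0: 'b' from first, 'j' from second => "bj"
  Position 1: 'b' from first, 'i' from second => "bi"
  Position 2: 'e' from first, 'f' from second => "ef"
  Position 3: 'a' from first, 'j' from second => "aj"
Result: bjbiefaj

bjbiefaj


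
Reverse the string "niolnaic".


Input: niolnaic
Reading characters right to left:
  Position 7: 'c'
  Position 6: 'i'
  Position 5: 'a'
  Position 4: 'n'
  Position 3: 'l'
  Position 2: 'o'
  Position 1: 'i'
  Position 0: 'n'
Reversed: cianloin

cianloin


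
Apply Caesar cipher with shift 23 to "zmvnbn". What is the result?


Caesar cipher: shift "zmvnbn" by 23
  'z' (pos 25) + 23 = pos 22 = 'w'
  'm' (pos 12) + 23 = pos 9 = 'j'
  'v' (pos 21) + 23 = pos 18 = 's'
  'n' (pos 13) + 23 = pos 10 = 'k'
  'b' (pos 1) + 23 = pos 24 = 'y'
  'n' (pos 13) + 23 = pos 10 = 'k'
Result: wjskyk

wjskyk


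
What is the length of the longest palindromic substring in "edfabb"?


Input: "edfabb"
Checking substrings for palindromes:
  [4:6] "bb" (len 2) => palindrome
Longest palindromic substring: "bb" with length 2

2


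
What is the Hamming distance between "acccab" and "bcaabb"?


Comparing "acccab" and "bcaabb" position by position:
  Position 0: 'a' vs 'b' => differ
  Position 1: 'c' vs 'c' => same
  Position 2: 'c' vs 'a' => differ
  Position 3: 'c' vs 'a' => differ
  Position 4: 'a' vs 'b' => differ
  Position 5: 'b' vs 'b' => same
Total differences (Hamming distance): 4

4


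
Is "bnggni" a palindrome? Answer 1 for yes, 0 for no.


Input: bnggni
Reversed: inggnb
  Compare pos 0 ('b') with pos 5 ('i'): MISMATCH
  Compare pos 1 ('n') with pos 4 ('n'): match
  Compare pos 2 ('g') with pos 3 ('g'): match
Result: not a palindrome

0


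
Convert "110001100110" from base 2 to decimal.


Input: "110001100110" in base 2
Positional expansion:
  Digit '1' (value 1) x 2^11 = 2048
  Digit '1' (value 1) x 2^10 = 1024
  Digit '0' (value 0) x 2^9 = 0
  Digit '0' (value 0) x 2^8 = 0
  Digit '0' (value 0) x 2^7 = 0
  Digit '1' (value 1) x 2^6 = 64
  Digit '1' (value 1) x 2^5 = 32
  Digit '0' (value 0) x 2^4 = 0
  Digit '0' (value 0) x 2^3 = 0
  Digit '1' (value 1) x 2^2 = 4
  Digit '1' (value 1) x 2^1 = 2
  Digit '0' (value 0) x 2^0 = 0
Sum = 3174

3174


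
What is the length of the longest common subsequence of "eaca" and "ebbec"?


LCS of "eaca" and "ebbec"
DP table:
           e    b    b    e    c
      0    0    0    0    0    0
  e   0    1    1    1    1    1
  a   0    1    1    1    1    1
  c   0    1    1    1    1    2
  a   0    1    1    1    1    2
LCS length = dp[4][5] = 2

2


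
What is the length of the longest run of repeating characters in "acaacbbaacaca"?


Input: "acaacbbaacaca"
Scanning for longest run:
  Position 1 ('c'): new char, reset run to 1
  Position 2 ('a'): new char, reset run to 1
  Position 3 ('a'): continues run of 'a', length=2
  Position 4 ('c'): new char, reset run to 1
  Position 5 ('b'): new char, reset run to 1
  Position 6 ('b'): continues run of 'b', length=2
  Position 7 ('a'): new char, reset run to 1
  Position 8 ('a'): continues run of 'a', length=2
  Position 9 ('c'): new char, reset run to 1
  Position 10 ('a'): new char, reset run to 1
  Position 11 ('c'): new char, reset run to 1
  Position 12 ('a'): new char, reset run to 1
Longest run: 'a' with length 2

2


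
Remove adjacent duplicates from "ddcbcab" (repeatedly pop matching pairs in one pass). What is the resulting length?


Input: ddcbcab
Stack-based adjacent duplicate removal:
  Read 'd': push. Stack: d
  Read 'd': matches stack top 'd' => pop. Stack: (empty)
  Read 'c': push. Stack: c
  Read 'b': push. Stack: cb
  Read 'c': push. Stack: cbc
  Read 'a': push. Stack: cbca
  Read 'b': push. Stack: cbcab
Final stack: "cbcab" (length 5)

5


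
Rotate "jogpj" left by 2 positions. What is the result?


Input: "jogpj", rotate left by 2
First 2 characters: "jo"
Remaining characters: "gpj"
Concatenate remaining + first: "gpj" + "jo" = "gpjjo"

gpjjo


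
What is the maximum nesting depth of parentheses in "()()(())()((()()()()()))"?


Input: "()()(())()((()()()()()))"
Tracking depth:
  Position 0 '(': depth becomes 1
  Position 1 ')': depth becomes 0
  Position 2 '(': depth becomes 1
  Position 3 ')': depth becomes 0
  Position 4 '(': depth becomes 1
  Position 5 '(': depth becomes 2
  Position 6 ')': depth becomes 1
  Position 7 ')': depth becomes 0
  Position 8 '(': depth becomes 1
  Position 9 ')': depth becomes 0
  Position 10 '(': depth becomes 1
  Position 11 '(': depth becomes 2
  Position 12 '(': depth becomes 3
  Position 13 ')': depth becomes 2
  Position 14 '(': depth becomes 3
  Position 15 ')': depth becomes 2
  Position 16 '(': depth becomes 3
  Position 17 ')': depth becomes 2
  Position 18 '(': depth becomes 3
  Position 19 ')': depth becomes 2
  Position 20 '(': depth becomes 3
  Position 21 ')': depth becomes 2
  Position 22 ')': depth becomes 1
  Position 23 ')': depth becomes 0
Maximum depth reached: 3

3


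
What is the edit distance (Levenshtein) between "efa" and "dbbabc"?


Computing edit distance: "efa" -> "dbbabc"
DP table:
           d    b    b    a    b    c
      0    1    2    3    4    5    6
  e   1    1    2    3    4    5    6
  f   2    2    2    3    4    5    6
  a   3    3    3    3    3    4    5
Edit distance = dp[3][6] = 5

5


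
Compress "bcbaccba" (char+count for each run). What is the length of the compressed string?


Input: bcbaccba
Runs:
  'b' x 1 => "b1"
  'c' x 1 => "c1"
  'b' x 1 => "b1"
  'a' x 1 => "a1"
  'c' x 2 => "c2"
  'b' x 1 => "b1"
  'a' x 1 => "a1"
Compressed: "b1c1b1a1c2b1a1"
Compressed length: 14

14


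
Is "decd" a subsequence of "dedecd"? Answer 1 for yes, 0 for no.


Check if "decd" is a subsequence of "dedecd"
Greedy scan:
  Position 0 ('d'): matches sub[0] = 'd'
  Position 1 ('e'): matches sub[1] = 'e'
  Position 2 ('d'): no match needed
  Position 3 ('e'): no match needed
  Position 4 ('c'): matches sub[2] = 'c'
  Position 5 ('d'): matches sub[3] = 'd'
All 4 characters matched => is a subsequence

1


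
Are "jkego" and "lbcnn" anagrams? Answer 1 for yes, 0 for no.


Strings: "jkego", "lbcnn"
Sorted first:  egjko
Sorted second: bclnn
Differ at position 0: 'e' vs 'b' => not anagrams

0


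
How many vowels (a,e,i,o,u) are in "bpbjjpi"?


Input: bpbjjpi
Checking each character:
  'b' at position 0: consonant
  'p' at position 1: consonant
  'b' at position 2: consonant
  'j' at position 3: consonant
  'j' at position 4: consonant
  'p' at position 5: consonant
  'i' at position 6: vowel (running total: 1)
Total vowels: 1

1


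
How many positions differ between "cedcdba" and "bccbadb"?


Comparing "cedcdba" and "bccbadb" position by position:
  Position 0: 'c' vs 'b' => DIFFER
  Position 1: 'e' vs 'c' => DIFFER
  Position 2: 'd' vs 'c' => DIFFER
  Position 3: 'c' vs 'b' => DIFFER
  Position 4: 'd' vs 'a' => DIFFER
  Position 5: 'b' vs 'd' => DIFFER
  Position 6: 'a' vs 'b' => DIFFER
Positions that differ: 7

7


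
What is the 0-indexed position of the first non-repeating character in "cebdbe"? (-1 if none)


Input: cebdbe
Character frequencies:
  'b': 2
  'c': 1
  'd': 1
  'e': 2
Scanning left to right for freq == 1:
  Position 0 ('c'): unique! => answer = 0

0


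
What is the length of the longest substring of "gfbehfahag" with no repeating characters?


Input: "gfbehfahag"
Sliding window (track last position of each char):
  Position 0 ('g'): window [0,0] length 1 -- new best
  Position 1 ('f'): window [0,1] length 2 -- new best
  Position 2 ('b'): window [0,2] length 3 -- new best
  Position 3 ('e'): window [0,3] length 4 -- new best
  Position 4 ('h'): window [0,4] length 5 -- new best
  Position 5 ('f'): repeat (last at 1), move window start to 2
  Position 5 ('f'): window [2,5] length 4
  Position 6 ('a'): window [2,6] length 5
  Position 7 ('h'): repeat (last at 4), move window start to 5
  Position 7 ('h'): window [5,7] length 3
  Position 8 ('a'): repeat (last at 6), move window start to 7
  Position 8 ('a'): window [7,8] length 2
  Position 9 ('g'): window [7,9] length 3
Longest substring with no repeats: "gfbeh" with length 5

5


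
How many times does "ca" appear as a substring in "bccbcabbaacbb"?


Searching for "ca" in "bccbcabbaacbb"
Scanning each position:
  Position 0: "bc" => no
  Position 1: "cc" => no
  Position 2: "cb" => no
  Position 3: "bc" => no
  Position 4: "ca" => MATCH
  Position 5: "ab" => no
  Position 6: "bb" => no
  Position 7: "ba" => no
  Position 8: "aa" => no
  Position 9: "ac" => no
  Position 10: "cb" => no
  Position 11: "bb" => no
Total occurrences: 1

1


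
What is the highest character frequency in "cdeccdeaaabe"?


Input: cdeccdeaaabe
Character counts:
  'a': 3
  'b': 1
  'c': 3
  'd': 2
  'e': 3
Maximum frequency: 3

3


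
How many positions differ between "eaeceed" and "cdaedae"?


Comparing "eaeceed" and "cdaedae" position by position:
  Position 0: 'e' vs 'c' => DIFFER
  Position 1: 'a' vs 'd' => DIFFER
  Position 2: 'e' vs 'a' => DIFFER
  Position 3: 'c' vs 'e' => DIFFER
  Position 4: 'e' vs 'd' => DIFFER
  Position 5: 'e' vs 'a' => DIFFER
  Position 6: 'd' vs 'e' => DIFFER
Positions that differ: 7

7


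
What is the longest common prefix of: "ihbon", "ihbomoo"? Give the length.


Words: ihbon, ihbomoo
  Position 0: all 'i' => match
  Position 1: all 'h' => match
  Position 2: all 'b' => match
  Position 3: all 'o' => match
  Position 4: ('n', 'm') => mismatch, stop
LCP = "ihbo" (length 4)

4


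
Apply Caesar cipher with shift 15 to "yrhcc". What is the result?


Caesar cipher: shift "yrhcc" by 15
  'y' (pos 24) + 15 = pos 13 = 'n'
  'r' (pos 17) + 15 = pos 6 = 'g'
  'h' (pos 7) + 15 = pos 22 = 'w'
  'c' (pos 2) + 15 = pos 17 = 'r'
  'c' (pos 2) + 15 = pos 17 = 'r'
Result: ngwrr

ngwrr


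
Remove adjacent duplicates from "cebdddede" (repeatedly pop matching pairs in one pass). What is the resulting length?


Input: cebdddede
Stack-based adjacent duplicate removal:
  Read 'c': push. Stack: c
  Read 'e': push. Stack: ce
  Read 'b': push. Stack: ceb
  Read 'd': push. Stack: cebd
  Read 'd': matches stack top 'd' => pop. Stack: ceb
  Read 'd': push. Stack: cebd
  Read 'e': push. Stack: cebde
  Read 'd': push. Stack: cebded
  Read 'e': push. Stack: cebdede
Final stack: "cebdede" (length 7)

7


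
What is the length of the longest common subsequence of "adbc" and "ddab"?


LCS of "adbc" and "ddab"
DP table:
           d    d    a    b
      0    0    0    0    0
  a   0    0    0    1    1
  d   0    1    1    1    1
  b   0    1    1    1    2
  c   0    1    1    1    2
LCS length = dp[4][4] = 2

2


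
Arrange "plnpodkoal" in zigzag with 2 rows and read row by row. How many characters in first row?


Zigzag "plnpodkoal" into 2 rows:
Placing characters:
  'p' => row 0
  'l' => row 1
  'n' => row 0
  'p' => row 1
  'o' => row 0
  'd' => row 1
  'k' => row 0
  'o' => row 1
  'a' => row 0
  'l' => row 1
Rows:
  Row 0: "pnoka"
  Row 1: "lpdol"
First row length: 5

5


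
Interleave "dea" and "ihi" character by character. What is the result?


Interleaving "dea" and "ihi":
  Position 0: 'd' from first, 'i' from second => "di"
  Position 1: 'e' from first, 'h' from second => "eh"
  Position 2: 'a' from first, 'i' from second => "ai"
Result: diehai

diehai


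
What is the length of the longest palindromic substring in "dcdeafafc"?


Input: "dcdeafafc"
Checking substrings for palindromes:
  [0:3] "dcd" (len 3) => palindrome
  [4:7] "afa" (len 3) => palindrome
  [5:8] "faf" (len 3) => palindrome
Longest palindromic substring: "dcd" with length 3

3


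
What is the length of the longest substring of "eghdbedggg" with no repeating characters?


Input: "eghdbedggg"
Sliding window (track last position of each char):
  Position 0 ('e'): window [0,0] length 1 -- new best
  Position 1 ('g'): window [0,1] length 2 -- new best
  Position 2 ('h'): window [0,2] length 3 -- new best
  Position 3 ('d'): window [0,3] length 4 -- new best
  Position 4 ('b'): window [0,4] length 5 -- new best
  Position 5 ('e'): repeat (last at 0), move window start to 1
  Position 5 ('e'): window [1,5] length 5
  Position 6 ('d'): repeat (last at 3), move window start to 4
  Position 6 ('d'): window [4,6] length 3
  Position 7 ('g'): window [4,7] length 4
  Position 8 ('g'): repeat (last at 7), move window start to 8
  Position 8 ('g'): window [8,8] length 1
  Position 9 ('g'): repeat (last at 8), move window start to 9
  Position 9 ('g'): window [9,9] length 1
Longest substring with no repeats: "eghdb" with length 5

5


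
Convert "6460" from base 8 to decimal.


Input: "6460" in base 8
Positional expansion:
  Digit '6' (value 6) x 8^3 = 3072
  Digit '4' (value 4) x 8^2 = 256
  Digit '6' (value 6) x 8^1 = 48
  Digit '0' (value 0) x 8^0 = 0
Sum = 3376

3376


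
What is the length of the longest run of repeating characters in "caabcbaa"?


Input: "caabcbaa"
Scanning for longest run:
  Position 1 ('a'): new char, reset run to 1
  Position 2 ('a'): continues run of 'a', length=2
  Position 3 ('b'): new char, reset run to 1
  Position 4 ('c'): new char, reset run to 1
  Position 5 ('b'): new char, reset run to 1
  Position 6 ('a'): new char, reset run to 1
  Position 7 ('a'): continues run of 'a', length=2
Longest run: 'a' with length 2

2


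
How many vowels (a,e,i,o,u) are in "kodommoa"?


Input: kodommoa
Checking each character:
  'k' at position 0: consonant
  'o' at position 1: vowel (running total: 1)
  'd' at position 2: consonant
  'o' at position 3: vowel (running total: 2)
  'm' at position 4: consonant
  'm' at position 5: consonant
  'o' at position 6: vowel (running total: 3)
  'a' at position 7: vowel (running total: 4)
Total vowels: 4

4


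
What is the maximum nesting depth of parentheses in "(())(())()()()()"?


Input: "(())(())()()()()"
Tracking depth:
  Position 0 '(': depth becomes 1
  Position 1 '(': depth becomes 2
  Position 2 ')': depth becomes 1
  Position 3 ')': depth becomes 0
  Position 4 '(': depth becomes 1
  Position 5 '(': depth becomes 2
  Position 6 ')': depth becomes 1
  Position 7 ')': depth becomes 0
  Position 8 '(': depth becomes 1
  Position 9 ')': depth becomes 0
  Position 10 '(': depth becomes 1
  Position 11 ')': depth becomes 0
  Position 12 '(': depth becomes 1
  Position 13 ')': depth becomes 0
  Position 14 '(': depth becomes 1
  Position 15 ')': depth becomes 0
Maximum depth reached: 2

2


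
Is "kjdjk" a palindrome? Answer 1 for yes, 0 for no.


Input: kjdjk
Reversed: kjdjk
  Compare pos 0 ('k') with pos 4 ('k'): match
  Compare pos 1 ('j') with pos 3 ('j'): match
Result: palindrome

1


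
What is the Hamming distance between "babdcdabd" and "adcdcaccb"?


Comparing "babdcdabd" and "adcdcaccb" position by position:
  Position 0: 'b' vs 'a' => differ
  Position 1: 'a' vs 'd' => differ
  Position 2: 'b' vs 'c' => differ
  Position 3: 'd' vs 'd' => same
  Position 4: 'c' vs 'c' => same
  Position 5: 'd' vs 'a' => differ
  Position 6: 'a' vs 'c' => differ
  Position 7: 'b' vs 'c' => differ
  Position 8: 'd' vs 'b' => differ
Total differences (Hamming distance): 7

7


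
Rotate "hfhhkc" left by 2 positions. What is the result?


Input: "hfhhkc", rotate left by 2
First 2 characters: "hf"
Remaining characters: "hhkc"
Concatenate remaining + first: "hhkc" + "hf" = "hhkchf"

hhkchf


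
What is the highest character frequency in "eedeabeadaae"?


Input: eedeabeadaae
Character counts:
  'a': 4
  'b': 1
  'd': 2
  'e': 5
Maximum frequency: 5

5


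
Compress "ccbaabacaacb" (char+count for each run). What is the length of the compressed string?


Input: ccbaabacaacb
Runs:
  'c' x 2 => "c2"
  'b' x 1 => "b1"
  'a' x 2 => "a2"
  'b' x 1 => "b1"
  'a' x 1 => "a1"
  'c' x 1 => "c1"
  'a' x 2 => "a2"
  'c' x 1 => "c1"
  'b' x 1 => "b1"
Compressed: "c2b1a2b1a1c1a2c1b1"
Compressed length: 18

18


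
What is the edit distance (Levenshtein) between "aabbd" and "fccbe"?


Computing edit distance: "aabbd" -> "fccbe"
DP table:
           f    c    c    b    e
      0    1    2    3    4    5
  a   1    1    2    3    4    5
  a   2    2    2    3    4    5
  b   3    3    3    3    3    4
  b   4    4    4    4    3    4
  d   5    5    5    5    4    4
Edit distance = dp[5][5] = 4

4


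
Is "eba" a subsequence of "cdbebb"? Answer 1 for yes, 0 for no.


Check if "eba" is a subsequence of "cdbebb"
Greedy scan:
  Position 0 ('c'): no match needed
  Position 1 ('d'): no match needed
  Position 2 ('b'): no match needed
  Position 3 ('e'): matches sub[0] = 'e'
  Position 4 ('b'): matches sub[1] = 'b'
  Position 5 ('b'): no match needed
Only matched 2/3 characters => not a subsequence

0


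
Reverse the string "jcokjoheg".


Input: jcokjoheg
Reading characters right to left:
  Position 8: 'g'
  Position 7: 'e'
  Position 6: 'h'
  Position 5: 'o'
  Position 4: 'j'
  Position 3: 'k'
  Position 2: 'o'
  Position 1: 'c'
  Position 0: 'j'
Reversed: gehojkocj

gehojkocj


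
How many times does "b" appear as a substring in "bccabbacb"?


Searching for "b" in "bccabbacb"
Scanning each position:
  Position 0: "b" => MATCH
  Position 1: "c" => no
  Position 2: "c" => no
  Position 3: "a" => no
  Position 4: "b" => MATCH
  Position 5: "b" => MATCH
  Position 6: "a" => no
  Position 7: "c" => no
  Position 8: "b" => MATCH
Total occurrences: 4

4


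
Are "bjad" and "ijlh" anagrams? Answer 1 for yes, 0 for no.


Strings: "bjad", "ijlh"
Sorted first:  abdj
Sorted second: hijl
Differ at position 0: 'a' vs 'h' => not anagrams

0


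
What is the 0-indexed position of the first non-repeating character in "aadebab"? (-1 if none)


Input: aadebab
Character frequencies:
  'a': 3
  'b': 2
  'd': 1
  'e': 1
Scanning left to right for freq == 1:
  Position 0 ('a'): freq=3, skip
  Position 1 ('a'): freq=3, skip
  Position 2 ('d'): unique! => answer = 2

2


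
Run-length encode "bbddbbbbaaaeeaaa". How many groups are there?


Input: bbddbbbbaaaeeaaa
Scanning for consecutive runs:
  Group 1: 'b' x 2 (positions 0-1)
  Group 2: 'd' x 2 (positions 2-3)
  Group 3: 'b' x 4 (positions 4-7)
  Group 4: 'a' x 3 (positions 8-10)
  Group 5: 'e' x 2 (positions 11-12)
  Group 6: 'a' x 3 (positions 13-15)
Total groups: 6

6


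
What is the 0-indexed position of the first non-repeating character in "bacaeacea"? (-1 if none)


Input: bacaeacea
Character frequencies:
  'a': 4
  'b': 1
  'c': 2
  'e': 2
Scanning left to right for freq == 1:
  Position 0 ('b'): unique! => answer = 0

0


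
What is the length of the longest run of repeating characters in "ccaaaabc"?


Input: "ccaaaabc"
Scanning for longest run:
  Position 1 ('c'): continues run of 'c', length=2
  Position 2 ('a'): new char, reset run to 1
  Position 3 ('a'): continues run of 'a', length=2
  Position 4 ('a'): continues run of 'a', length=3
  Position 5 ('a'): continues run of 'a', length=4
  Position 6 ('b'): new char, reset run to 1
  Position 7 ('c'): new char, reset run to 1
Longest run: 'a' with length 4

4


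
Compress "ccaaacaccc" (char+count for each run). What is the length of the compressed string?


Input: ccaaacaccc
Runs:
  'c' x 2 => "c2"
  'a' x 3 => "a3"
  'c' x 1 => "c1"
  'a' x 1 => "a1"
  'c' x 3 => "c3"
Compressed: "c2a3c1a1c3"
Compressed length: 10

10


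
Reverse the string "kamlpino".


Input: kamlpino
Reading characters right to left:
  Position 7: 'o'
  Position 6: 'n'
  Position 5: 'i'
  Position 4: 'p'
  Position 3: 'l'
  Position 2: 'm'
  Position 1: 'a'
  Position 0: 'k'
Reversed: oniplmak

oniplmak


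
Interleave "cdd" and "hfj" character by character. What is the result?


Interleaving "cdd" and "hfj":
  Position 0: 'c' from first, 'h' from second => "ch"
  Position 1: 'd' from first, 'f' from second => "df"
  Position 2: 'd' from first, 'j' from second => "dj"
Result: chdfdj

chdfdj
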